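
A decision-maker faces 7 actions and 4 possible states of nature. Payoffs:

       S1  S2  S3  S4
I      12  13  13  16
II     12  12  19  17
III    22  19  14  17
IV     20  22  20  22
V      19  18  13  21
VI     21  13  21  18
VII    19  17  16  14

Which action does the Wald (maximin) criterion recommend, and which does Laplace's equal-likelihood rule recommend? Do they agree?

maximin → IV; laplace → IV (agree)

Row minima: I=12, II=12, III=14, IV=20, V=13, VI=13, VII=14
Best worst-case = 20 → IV.
Row averages: I=13.5, II=15, III=18, IV=21, V=17.75, VI=18.25, VII=16.5
Highest average = 21 → IV.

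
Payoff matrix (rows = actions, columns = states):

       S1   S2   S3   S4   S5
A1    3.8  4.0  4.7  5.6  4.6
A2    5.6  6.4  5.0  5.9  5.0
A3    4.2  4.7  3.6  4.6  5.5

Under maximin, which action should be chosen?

A2

Row minima: A1=3.8, A2=5.0, A3=3.6
Best worst-case = 5.0 → A2.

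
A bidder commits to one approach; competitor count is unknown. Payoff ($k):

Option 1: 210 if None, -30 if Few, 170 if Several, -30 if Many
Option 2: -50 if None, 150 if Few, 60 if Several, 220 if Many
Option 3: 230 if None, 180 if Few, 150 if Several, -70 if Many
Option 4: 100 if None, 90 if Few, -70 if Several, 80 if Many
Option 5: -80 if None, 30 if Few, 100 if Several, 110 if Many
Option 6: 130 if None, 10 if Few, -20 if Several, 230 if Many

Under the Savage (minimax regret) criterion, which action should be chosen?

Column bests: None=230, Few=180, Several=170, Many=230.
Option 1 regrets: 20, 210, 0, 260 → max 260
Option 2 regrets: 280, 30, 110, 10 → max 280
Option 3 regrets: 0, 0, 20, 300 → max 300
Option 4 regrets: 130, 90, 240, 150 → max 240
Option 5 regrets: 310, 150, 70, 120 → max 310
Option 6 regrets: 100, 170, 190, 0 → max 190
Smallest max regret = 190 → Option 6.

Option 6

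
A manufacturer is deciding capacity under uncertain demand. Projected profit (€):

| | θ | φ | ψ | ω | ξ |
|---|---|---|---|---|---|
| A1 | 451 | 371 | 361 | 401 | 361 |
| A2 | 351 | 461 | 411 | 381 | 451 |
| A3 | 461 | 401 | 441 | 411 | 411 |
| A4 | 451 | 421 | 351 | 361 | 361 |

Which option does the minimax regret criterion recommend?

A3

Column bests: θ=461, φ=461, ψ=441, ω=411, ξ=451.
A1 regrets: 10, 90, 80, 10, 90 → max 90
A2 regrets: 110, 0, 30, 30, 0 → max 110
A3 regrets: 0, 60, 0, 0, 40 → max 60
A4 regrets: 10, 40, 90, 50, 90 → max 90
Smallest max regret = 60 → A3.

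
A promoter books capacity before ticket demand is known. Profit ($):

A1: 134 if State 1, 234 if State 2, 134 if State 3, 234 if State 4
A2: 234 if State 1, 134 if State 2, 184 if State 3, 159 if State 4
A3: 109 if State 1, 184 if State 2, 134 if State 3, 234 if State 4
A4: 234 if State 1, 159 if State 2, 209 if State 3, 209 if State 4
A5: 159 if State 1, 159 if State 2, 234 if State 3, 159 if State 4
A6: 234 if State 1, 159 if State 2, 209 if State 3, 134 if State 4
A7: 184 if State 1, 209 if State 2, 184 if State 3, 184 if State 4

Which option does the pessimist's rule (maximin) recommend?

A7

Row minima: A1=134, A2=134, A3=109, A4=159, A5=159, A6=134, A7=184
Best worst-case = 184 → A7.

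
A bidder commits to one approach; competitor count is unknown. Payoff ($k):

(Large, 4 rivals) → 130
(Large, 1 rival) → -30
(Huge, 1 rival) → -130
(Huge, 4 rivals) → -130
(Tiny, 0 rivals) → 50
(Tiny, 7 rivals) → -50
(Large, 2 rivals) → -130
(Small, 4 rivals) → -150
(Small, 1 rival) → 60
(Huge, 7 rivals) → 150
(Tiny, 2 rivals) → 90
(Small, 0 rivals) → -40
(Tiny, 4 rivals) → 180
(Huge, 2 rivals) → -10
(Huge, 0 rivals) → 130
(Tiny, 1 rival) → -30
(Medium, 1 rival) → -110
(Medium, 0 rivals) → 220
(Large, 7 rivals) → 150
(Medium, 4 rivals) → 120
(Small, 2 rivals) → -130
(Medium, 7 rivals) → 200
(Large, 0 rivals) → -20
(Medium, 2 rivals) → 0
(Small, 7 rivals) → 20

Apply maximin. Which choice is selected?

Row minima: Tiny=-50, Small=-150, Medium=-110, Large=-130, Huge=-130
Best worst-case = -50 → Tiny.

Tiny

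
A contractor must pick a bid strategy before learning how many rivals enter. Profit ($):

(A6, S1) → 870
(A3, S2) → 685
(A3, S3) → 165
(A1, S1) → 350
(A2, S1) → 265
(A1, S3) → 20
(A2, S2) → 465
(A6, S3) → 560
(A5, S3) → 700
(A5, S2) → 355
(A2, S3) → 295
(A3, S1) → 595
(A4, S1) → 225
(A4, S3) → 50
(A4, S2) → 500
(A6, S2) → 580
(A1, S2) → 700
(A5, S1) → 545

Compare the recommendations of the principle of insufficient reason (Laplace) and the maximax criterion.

laplace → A6; maximax → A6 (agree)

Row averages: A1=1070/3, A2=1025/3, A3=1445/3, A4=775/3, A5=1600/3, A6=670
Highest average = 670 → A6.
Row maxima: A1=700, A2=465, A3=685, A4=500, A5=700, A6=870
Best best-case = 870 → A6.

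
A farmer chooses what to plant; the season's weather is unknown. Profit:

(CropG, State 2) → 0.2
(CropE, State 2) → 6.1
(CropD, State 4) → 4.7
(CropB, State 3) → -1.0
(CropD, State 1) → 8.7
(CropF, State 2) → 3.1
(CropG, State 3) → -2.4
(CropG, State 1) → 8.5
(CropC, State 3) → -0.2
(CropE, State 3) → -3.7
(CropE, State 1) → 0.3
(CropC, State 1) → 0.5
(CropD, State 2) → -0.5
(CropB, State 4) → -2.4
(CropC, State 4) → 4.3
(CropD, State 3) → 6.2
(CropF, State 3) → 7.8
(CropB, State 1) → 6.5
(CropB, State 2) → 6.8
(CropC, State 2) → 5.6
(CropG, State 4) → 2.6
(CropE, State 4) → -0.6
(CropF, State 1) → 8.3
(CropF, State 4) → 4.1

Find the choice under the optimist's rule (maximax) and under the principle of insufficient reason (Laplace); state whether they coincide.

maximax → CropD; laplace → CropF (disagree)

Row maxima: CropB=6.8, CropF=8.3, CropC=5.6, CropG=8.5, CropD=8.7, CropE=6.1
Best best-case = 8.7 → CropD.
Row averages: CropB=2.475, CropF=5.825, CropC=2.55, CropG=2.225, CropD=4.775, CropE=0.525
Highest average = 5.825 → CropF.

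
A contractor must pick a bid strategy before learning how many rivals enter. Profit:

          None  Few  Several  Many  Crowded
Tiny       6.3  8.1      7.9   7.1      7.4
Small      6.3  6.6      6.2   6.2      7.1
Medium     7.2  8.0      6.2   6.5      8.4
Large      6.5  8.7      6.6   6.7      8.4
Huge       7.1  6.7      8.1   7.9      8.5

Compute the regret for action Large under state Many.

Best payoff under Many is 7.9.
Regret = 7.9 − 6.7 = 1.2.

1.2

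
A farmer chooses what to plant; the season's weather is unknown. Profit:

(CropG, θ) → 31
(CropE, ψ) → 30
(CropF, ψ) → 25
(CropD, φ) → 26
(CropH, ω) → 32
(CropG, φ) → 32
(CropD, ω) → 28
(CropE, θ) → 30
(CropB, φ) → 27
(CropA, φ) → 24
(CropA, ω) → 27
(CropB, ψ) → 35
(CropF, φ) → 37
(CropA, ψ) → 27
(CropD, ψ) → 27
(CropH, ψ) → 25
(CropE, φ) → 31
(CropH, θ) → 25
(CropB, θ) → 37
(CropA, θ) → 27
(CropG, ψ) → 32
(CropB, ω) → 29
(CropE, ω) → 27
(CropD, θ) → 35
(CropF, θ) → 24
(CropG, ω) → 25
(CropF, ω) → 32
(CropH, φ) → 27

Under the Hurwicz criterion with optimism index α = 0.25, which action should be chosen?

CropB

CropH: 0.25·32 + 0.75·25 = 26.75
CropF: 0.25·37 + 0.75·24 = 27.25
CropB: 0.25·37 + 0.75·27 = 29.5
CropD: 0.25·35 + 0.75·26 = 28.25
CropE: 0.25·31 + 0.75·27 = 28
CropA: 0.25·27 + 0.75·24 = 24.75
CropG: 0.25·32 + 0.75·25 = 26.75
Highest Hurwicz score = 29.5 → CropB.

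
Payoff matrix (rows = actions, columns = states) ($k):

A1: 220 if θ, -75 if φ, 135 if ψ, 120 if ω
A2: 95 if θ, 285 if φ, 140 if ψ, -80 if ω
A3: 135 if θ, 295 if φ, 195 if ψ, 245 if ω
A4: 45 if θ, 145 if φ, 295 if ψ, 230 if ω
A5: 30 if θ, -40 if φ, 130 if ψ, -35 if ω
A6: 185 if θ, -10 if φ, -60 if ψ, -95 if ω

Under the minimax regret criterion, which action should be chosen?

Column bests: θ=220, φ=295, ψ=295, ω=245.
A1 regrets: 0, 370, 160, 125 → max 370
A2 regrets: 125, 10, 155, 325 → max 325
A3 regrets: 85, 0, 100, 0 → max 100
A4 regrets: 175, 150, 0, 15 → max 175
A5 regrets: 190, 335, 165, 280 → max 335
A6 regrets: 35, 305, 355, 340 → max 355
Smallest max regret = 100 → A3.

A3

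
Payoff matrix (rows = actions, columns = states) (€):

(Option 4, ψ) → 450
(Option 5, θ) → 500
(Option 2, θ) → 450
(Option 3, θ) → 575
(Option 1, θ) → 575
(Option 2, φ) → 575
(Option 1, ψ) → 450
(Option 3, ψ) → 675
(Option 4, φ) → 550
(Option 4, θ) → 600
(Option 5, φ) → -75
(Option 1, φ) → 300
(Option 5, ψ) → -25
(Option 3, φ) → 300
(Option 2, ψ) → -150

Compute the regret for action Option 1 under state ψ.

Best payoff under ψ is 675.
Regret = 675 − 450 = 225.

225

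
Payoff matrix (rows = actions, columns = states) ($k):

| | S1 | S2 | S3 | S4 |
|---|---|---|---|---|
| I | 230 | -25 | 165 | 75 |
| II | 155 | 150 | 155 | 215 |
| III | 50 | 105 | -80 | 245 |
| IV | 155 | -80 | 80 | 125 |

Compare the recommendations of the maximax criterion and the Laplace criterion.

maximax → III; laplace → II (disagree)

Row maxima: I=230, II=215, III=245, IV=155
Best best-case = 245 → III.
Row averages: I=111.25, II=168.75, III=80, IV=70
Highest average = 168.75 → II.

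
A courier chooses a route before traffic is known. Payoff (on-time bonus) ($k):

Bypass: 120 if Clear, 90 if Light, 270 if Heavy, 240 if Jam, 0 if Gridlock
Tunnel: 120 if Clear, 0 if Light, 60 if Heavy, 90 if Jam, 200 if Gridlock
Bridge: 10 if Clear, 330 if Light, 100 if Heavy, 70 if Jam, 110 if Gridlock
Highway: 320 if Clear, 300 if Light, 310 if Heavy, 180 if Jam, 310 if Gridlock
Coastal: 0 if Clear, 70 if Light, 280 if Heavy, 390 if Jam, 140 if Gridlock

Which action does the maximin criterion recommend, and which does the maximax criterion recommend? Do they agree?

Row minima: Bypass=0, Tunnel=0, Bridge=10, Highway=180, Coastal=0
Best worst-case = 180 → Highway.
Row maxima: Bypass=270, Tunnel=200, Bridge=330, Highway=320, Coastal=390
Best best-case = 390 → Coastal.

maximin → Highway; maximax → Coastal (disagree)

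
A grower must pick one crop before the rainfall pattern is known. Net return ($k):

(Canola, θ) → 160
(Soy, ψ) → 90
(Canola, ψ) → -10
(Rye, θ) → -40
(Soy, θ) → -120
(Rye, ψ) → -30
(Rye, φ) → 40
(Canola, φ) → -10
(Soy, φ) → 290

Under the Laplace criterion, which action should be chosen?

Soy

Row averages: Rye=-10, Soy=260/3, Canola=140/3
Highest average = 260/3 → Soy.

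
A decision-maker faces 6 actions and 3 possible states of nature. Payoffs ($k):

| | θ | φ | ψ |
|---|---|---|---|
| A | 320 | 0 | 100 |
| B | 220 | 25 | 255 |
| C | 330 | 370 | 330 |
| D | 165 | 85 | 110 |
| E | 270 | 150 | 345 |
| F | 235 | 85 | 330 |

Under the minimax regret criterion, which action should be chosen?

Column bests: θ=330, φ=370, ψ=345.
A regrets: 10, 370, 245 → max 370
B regrets: 110, 345, 90 → max 345
C regrets: 0, 0, 15 → max 15
D regrets: 165, 285, 235 → max 285
E regrets: 60, 220, 0 → max 220
F regrets: 95, 285, 15 → max 285
Smallest max regret = 15 → C.

C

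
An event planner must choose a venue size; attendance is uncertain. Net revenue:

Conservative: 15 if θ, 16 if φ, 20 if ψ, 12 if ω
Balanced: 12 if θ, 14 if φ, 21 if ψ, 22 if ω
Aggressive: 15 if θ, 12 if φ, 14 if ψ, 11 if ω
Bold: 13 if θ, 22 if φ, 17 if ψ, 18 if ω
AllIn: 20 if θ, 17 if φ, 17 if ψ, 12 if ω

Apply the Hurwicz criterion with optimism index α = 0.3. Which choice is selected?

Conservative: 0.3·20 + 0.7·12 = 14.4
Balanced: 0.3·22 + 0.7·12 = 15
Aggressive: 0.3·15 + 0.7·11 = 12.2
Bold: 0.3·22 + 0.7·13 = 15.7
AllIn: 0.3·20 + 0.7·12 = 14.4
Highest Hurwicz score = 15.7 → Bold.

Bold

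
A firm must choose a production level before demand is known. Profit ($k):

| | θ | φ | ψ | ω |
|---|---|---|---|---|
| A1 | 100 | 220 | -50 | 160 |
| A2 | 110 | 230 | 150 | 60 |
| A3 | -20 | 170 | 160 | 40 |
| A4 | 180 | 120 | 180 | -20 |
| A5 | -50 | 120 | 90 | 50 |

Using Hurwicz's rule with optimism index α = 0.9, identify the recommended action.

A2

A1: 0.9·220 + 0.1·(-50) = 193
A2: 0.9·230 + 0.1·60 = 213
A3: 0.9·170 + 0.1·(-20) = 151
A4: 0.9·180 + 0.1·(-20) = 160
A5: 0.9·120 + 0.1·(-50) = 103
Highest Hurwicz score = 213 → A2.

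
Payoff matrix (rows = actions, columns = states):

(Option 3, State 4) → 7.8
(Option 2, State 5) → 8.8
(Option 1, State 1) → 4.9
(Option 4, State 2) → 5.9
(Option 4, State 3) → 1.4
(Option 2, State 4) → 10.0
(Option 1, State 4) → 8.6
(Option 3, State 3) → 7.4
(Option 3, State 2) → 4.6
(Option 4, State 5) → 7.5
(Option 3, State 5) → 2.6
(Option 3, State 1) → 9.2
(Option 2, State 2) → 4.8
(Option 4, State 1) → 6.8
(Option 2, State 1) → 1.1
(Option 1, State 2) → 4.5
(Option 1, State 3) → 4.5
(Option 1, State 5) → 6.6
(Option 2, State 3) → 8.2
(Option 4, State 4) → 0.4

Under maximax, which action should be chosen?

Option 2

Row maxima: Option 1=8.6, Option 2=10.0, Option 3=9.2, Option 4=7.5
Best best-case = 10.0 → Option 2.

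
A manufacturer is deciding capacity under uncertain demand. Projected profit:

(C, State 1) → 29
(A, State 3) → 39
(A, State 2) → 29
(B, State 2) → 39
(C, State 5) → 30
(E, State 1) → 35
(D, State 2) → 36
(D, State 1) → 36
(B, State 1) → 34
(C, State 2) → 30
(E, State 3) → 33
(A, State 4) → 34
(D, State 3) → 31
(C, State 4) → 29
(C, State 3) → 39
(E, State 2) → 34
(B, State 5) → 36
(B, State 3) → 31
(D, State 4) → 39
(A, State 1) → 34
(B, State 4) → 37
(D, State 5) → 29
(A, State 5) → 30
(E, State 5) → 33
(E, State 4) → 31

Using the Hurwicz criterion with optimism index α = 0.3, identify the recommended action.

B

A: 0.3·39 + 0.7·29 = 32
B: 0.3·39 + 0.7·31 = 33.4
C: 0.3·39 + 0.7·29 = 32
D: 0.3·39 + 0.7·29 = 32
E: 0.3·35 + 0.7·31 = 32.2
Highest Hurwicz score = 33.4 → B.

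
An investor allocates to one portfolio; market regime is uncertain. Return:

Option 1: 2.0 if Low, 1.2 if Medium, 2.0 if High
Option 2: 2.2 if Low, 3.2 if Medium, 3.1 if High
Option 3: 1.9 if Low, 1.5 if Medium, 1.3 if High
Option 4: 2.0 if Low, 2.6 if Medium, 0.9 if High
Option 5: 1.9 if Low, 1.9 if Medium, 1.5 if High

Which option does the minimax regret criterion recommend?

Column bests: Low=2.2, Medium=3.2, High=3.1.
Option 1 regrets: 0.2, 2.0, 1.1 → max 2.0
Option 2 regrets: 0.0, 0.0, 0.0 → max 0.0
Option 3 regrets: 0.3, 1.7, 1.8 → max 1.8
Option 4 regrets: 0.2, 0.6, 2.2 → max 2.2
Option 5 regrets: 0.3, 1.3, 1.6 → max 1.6
Smallest max regret = 0.0 → Option 2.

Option 2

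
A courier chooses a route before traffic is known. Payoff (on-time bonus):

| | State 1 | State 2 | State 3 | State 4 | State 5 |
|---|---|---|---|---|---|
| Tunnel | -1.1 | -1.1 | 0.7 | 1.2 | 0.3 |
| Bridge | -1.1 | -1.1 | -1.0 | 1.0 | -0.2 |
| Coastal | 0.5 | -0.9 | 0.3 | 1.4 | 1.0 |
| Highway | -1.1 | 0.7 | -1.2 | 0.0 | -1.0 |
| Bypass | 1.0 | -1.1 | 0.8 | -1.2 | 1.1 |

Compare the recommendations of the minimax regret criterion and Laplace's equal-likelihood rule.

minimax regret → Coastal; laplace → Coastal (agree)

Column bests: State 1=1.0, State 2=0.7, State 3=0.8, State 4=1.4, State 5=1.1.
Tunnel regrets: 2.1, 1.8, 0.1, 0.2, 0.8 → max 2.1
Bridge regrets: 2.1, 1.8, 1.8, 0.4, 1.3 → max 2.1
Coastal regrets: 0.5, 1.6, 0.5, 0.0, 0.1 → max 1.6
Highway regrets: 2.1, 0.0, 2.0, 1.4, 2.1 → max 2.1
Bypass regrets: 0.0, 1.8, 0.0, 2.6, 0.0 → max 2.6
Smallest max regret = 1.6 → Coastal.
Row averages: Tunnel=0, Bridge=-0.48, Coastal=0.46, Highway=-0.52, Bypass=0.12
Highest average = 0.46 → Coastal.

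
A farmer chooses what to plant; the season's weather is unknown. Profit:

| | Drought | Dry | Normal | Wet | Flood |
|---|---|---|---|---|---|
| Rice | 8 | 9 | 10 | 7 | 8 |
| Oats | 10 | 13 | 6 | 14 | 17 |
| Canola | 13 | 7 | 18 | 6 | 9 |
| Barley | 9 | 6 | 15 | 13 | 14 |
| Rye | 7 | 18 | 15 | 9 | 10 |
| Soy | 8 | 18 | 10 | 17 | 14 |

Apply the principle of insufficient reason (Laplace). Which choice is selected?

Row averages: Rice=8.4, Oats=12, Canola=10.6, Barley=11.4, Rye=11.8, Soy=13.4
Highest average = 13.4 → Soy.

Soy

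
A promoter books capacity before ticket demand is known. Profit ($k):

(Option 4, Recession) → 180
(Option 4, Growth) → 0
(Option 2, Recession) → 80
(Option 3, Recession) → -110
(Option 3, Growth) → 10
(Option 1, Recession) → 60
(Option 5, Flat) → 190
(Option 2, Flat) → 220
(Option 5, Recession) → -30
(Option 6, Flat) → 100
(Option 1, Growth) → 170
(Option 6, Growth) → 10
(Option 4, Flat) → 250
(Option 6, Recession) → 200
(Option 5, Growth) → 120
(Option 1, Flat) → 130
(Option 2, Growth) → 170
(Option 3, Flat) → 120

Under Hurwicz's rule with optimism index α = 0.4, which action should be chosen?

Option 1: 0.4·170 + 0.6·60 = 104
Option 2: 0.4·220 + 0.6·80 = 136
Option 3: 0.4·120 + 0.6·(-110) = -18
Option 4: 0.4·250 + 0.6·0 = 100
Option 5: 0.4·190 + 0.6·(-30) = 58
Option 6: 0.4·200 + 0.6·10 = 86
Highest Hurwicz score = 136 → Option 2.

Option 2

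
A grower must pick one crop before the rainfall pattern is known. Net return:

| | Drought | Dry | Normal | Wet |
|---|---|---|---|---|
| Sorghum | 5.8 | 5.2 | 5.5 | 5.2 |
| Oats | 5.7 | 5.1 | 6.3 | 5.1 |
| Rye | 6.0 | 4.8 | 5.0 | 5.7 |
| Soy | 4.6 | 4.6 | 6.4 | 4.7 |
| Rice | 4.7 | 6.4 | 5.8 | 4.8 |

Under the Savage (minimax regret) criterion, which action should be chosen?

Column bests: Drought=6.0, Dry=6.4, Normal=6.4, Wet=5.7.
Sorghum regrets: 0.2, 1.2, 0.9, 0.5 → max 1.2
Oats regrets: 0.3, 1.3, 0.1, 0.6 → max 1.3
Rye regrets: 0.0, 1.6, 1.4, 0.0 → max 1.6
Soy regrets: 1.4, 1.8, 0.0, 1.0 → max 1.8
Rice regrets: 1.3, 0.0, 0.6, 0.9 → max 1.3
Smallest max regret = 1.2 → Sorghum.

Sorghum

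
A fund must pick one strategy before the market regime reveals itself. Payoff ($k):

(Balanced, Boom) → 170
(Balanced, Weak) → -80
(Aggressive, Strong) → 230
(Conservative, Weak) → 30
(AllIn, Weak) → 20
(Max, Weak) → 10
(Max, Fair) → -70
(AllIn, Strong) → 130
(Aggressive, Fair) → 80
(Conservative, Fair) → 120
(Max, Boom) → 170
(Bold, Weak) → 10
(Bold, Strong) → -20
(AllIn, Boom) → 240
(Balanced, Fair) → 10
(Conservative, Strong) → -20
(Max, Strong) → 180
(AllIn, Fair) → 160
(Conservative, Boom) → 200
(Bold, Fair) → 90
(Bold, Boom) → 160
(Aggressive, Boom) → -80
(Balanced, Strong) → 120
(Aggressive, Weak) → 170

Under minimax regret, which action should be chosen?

Column bests: Weak=170, Fair=160, Strong=230, Boom=240.
Conservative regrets: 140, 40, 250, 40 → max 250
Balanced regrets: 250, 150, 110, 70 → max 250
Aggressive regrets: 0, 80, 0, 320 → max 320
Bold regrets: 160, 70, 250, 80 → max 250
AllIn regrets: 150, 0, 100, 0 → max 150
Max regrets: 160, 230, 50, 70 → max 230
Smallest max regret = 150 → AllIn.

AllIn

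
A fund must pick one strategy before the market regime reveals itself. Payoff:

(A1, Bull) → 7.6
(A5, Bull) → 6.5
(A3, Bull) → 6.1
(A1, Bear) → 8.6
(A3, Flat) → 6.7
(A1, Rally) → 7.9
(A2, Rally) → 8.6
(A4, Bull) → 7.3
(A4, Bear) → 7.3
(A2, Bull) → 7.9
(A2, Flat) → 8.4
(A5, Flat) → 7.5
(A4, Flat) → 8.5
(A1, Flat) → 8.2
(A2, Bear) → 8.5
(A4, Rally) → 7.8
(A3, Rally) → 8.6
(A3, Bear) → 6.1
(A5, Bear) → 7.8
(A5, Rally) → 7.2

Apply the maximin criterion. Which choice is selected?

A2

Row minima: A1=7.6, A2=7.9, A3=6.1, A4=7.3, A5=6.5
Best worst-case = 7.9 → A2.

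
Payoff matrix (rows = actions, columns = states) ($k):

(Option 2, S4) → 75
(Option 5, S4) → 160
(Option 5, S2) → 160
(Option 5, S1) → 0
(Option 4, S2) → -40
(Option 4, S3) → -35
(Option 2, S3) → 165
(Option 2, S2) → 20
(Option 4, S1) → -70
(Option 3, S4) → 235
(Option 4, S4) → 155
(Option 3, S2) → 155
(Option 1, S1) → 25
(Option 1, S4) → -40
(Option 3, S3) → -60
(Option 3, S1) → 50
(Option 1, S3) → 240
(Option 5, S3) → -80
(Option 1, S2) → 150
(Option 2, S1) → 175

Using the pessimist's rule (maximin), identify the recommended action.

Option 2

Row minima: Option 1=-40, Option 2=20, Option 3=-60, Option 4=-70, Option 5=-80
Best worst-case = 20 → Option 2.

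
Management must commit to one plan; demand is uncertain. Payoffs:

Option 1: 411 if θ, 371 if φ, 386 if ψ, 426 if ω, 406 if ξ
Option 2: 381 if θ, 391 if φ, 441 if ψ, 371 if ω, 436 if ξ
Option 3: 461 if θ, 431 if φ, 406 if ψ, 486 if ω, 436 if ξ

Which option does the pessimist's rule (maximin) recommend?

Row minima: Option 1=371, Option 2=371, Option 3=406
Best worst-case = 406 → Option 3.

Option 3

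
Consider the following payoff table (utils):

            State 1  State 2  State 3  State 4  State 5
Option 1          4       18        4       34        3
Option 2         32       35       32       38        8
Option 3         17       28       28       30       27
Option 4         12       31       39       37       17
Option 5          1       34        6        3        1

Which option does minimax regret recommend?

Option 3

Column bests: State 1=32, State 2=35, State 3=39, State 4=38, State 5=27.
Option 1 regrets: 28, 17, 35, 4, 24 → max 35
Option 2 regrets: 0, 0, 7, 0, 19 → max 19
Option 3 regrets: 15, 7, 11, 8, 0 → max 15
Option 4 regrets: 20, 4, 0, 1, 10 → max 20
Option 5 regrets: 31, 1, 33, 35, 26 → max 35
Smallest max regret = 15 → Option 3.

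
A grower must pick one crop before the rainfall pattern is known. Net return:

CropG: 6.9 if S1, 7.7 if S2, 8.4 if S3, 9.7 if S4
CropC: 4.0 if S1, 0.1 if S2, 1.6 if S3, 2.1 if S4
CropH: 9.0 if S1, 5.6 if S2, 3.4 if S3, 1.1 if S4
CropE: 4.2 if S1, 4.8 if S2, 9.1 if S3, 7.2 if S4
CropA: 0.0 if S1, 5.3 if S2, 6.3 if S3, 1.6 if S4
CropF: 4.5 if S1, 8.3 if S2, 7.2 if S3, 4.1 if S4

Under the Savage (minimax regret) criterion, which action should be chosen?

Column bests: S1=9.0, S2=8.3, S3=9.1, S4=9.7.
CropG regrets: 2.1, 0.6, 0.7, 0.0 → max 2.1
CropC regrets: 5.0, 8.2, 7.5, 7.6 → max 8.2
CropH regrets: 0.0, 2.7, 5.7, 8.6 → max 8.6
CropE regrets: 4.8, 3.5, 0.0, 2.5 → max 4.8
CropA regrets: 9.0, 3.0, 2.8, 8.1 → max 9.0
CropF regrets: 4.5, 0.0, 1.9, 5.6 → max 5.6
Smallest max regret = 2.1 → CropG.

CropG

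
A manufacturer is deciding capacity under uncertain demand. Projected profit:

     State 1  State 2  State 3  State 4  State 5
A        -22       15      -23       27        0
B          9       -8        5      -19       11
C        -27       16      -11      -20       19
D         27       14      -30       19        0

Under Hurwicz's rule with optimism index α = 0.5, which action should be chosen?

A

A: 0.5·27 + 0.5·(-23) = 2
B: 0.5·11 + 0.5·(-19) = -4
C: 0.5·19 + 0.5·(-27) = -4
D: 0.5·27 + 0.5·(-30) = -1.5
Highest Hurwicz score = 2 → A.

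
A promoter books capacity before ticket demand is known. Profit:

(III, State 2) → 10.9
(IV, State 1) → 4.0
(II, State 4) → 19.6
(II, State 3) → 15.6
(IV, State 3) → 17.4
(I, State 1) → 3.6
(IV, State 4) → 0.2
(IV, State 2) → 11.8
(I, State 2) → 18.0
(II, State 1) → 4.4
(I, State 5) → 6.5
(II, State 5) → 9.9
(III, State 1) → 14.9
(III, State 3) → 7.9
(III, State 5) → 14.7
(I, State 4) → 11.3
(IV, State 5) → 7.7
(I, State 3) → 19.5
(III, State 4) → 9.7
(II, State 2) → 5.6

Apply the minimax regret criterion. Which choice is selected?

Column bests: State 1=14.9, State 2=18.0, State 3=19.5, State 4=19.6, State 5=14.7.
I regrets: 11.3, 0.0, 0.0, 8.3, 8.2 → max 11.3
II regrets: 10.5, 12.4, 3.9, 0.0, 4.8 → max 12.4
III regrets: 0.0, 7.1, 11.6, 9.9, 0.0 → max 11.6
IV regrets: 10.9, 6.2, 2.1, 19.4, 7.0 → max 19.4
Smallest max regret = 11.3 → I.

I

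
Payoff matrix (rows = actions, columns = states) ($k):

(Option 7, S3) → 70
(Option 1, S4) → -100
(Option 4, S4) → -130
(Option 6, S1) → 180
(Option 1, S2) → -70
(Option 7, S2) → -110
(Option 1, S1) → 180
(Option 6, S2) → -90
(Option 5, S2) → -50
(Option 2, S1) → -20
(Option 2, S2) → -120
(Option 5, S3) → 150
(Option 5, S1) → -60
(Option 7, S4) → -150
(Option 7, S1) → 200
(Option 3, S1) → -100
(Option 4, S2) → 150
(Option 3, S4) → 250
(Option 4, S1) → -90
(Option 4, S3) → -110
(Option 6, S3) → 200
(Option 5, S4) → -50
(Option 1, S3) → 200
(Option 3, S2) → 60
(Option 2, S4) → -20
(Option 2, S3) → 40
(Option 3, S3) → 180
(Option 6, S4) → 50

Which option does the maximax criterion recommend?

Option 3

Row maxima: Option 1=200, Option 2=40, Option 3=250, Option 4=150, Option 5=150, Option 6=200, Option 7=200
Best best-case = 250 → Option 3.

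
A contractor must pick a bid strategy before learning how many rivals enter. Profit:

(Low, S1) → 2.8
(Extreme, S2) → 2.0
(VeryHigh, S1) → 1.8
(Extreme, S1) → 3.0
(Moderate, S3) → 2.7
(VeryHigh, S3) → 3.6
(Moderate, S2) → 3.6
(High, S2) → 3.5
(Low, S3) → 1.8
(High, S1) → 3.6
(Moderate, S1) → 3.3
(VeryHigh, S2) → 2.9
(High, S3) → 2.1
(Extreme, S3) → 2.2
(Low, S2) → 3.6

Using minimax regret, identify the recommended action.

Column bests: S1=3.6, S2=3.6, S3=3.6.
Low regrets: 0.8, 0.0, 1.8 → max 1.8
Moderate regrets: 0.3, 0.0, 0.9 → max 0.9
High regrets: 0.0, 0.1, 1.5 → max 1.5
VeryHigh regrets: 1.8, 0.7, 0.0 → max 1.8
Extreme regrets: 0.6, 1.6, 1.4 → max 1.6
Smallest max regret = 0.9 → Moderate.

Moderate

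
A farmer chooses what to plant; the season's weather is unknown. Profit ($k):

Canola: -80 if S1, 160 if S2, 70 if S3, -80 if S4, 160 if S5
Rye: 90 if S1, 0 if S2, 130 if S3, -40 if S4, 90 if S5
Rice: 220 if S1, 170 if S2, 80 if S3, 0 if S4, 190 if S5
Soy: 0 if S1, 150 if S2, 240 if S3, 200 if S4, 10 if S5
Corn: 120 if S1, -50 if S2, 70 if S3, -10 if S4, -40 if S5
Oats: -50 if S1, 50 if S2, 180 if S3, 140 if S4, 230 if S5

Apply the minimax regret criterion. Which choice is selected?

Rice

Column bests: S1=220, S2=170, S3=240, S4=200, S5=230.
Canola regrets: 300, 10, 170, 280, 70 → max 300
Rye regrets: 130, 170, 110, 240, 140 → max 240
Rice regrets: 0, 0, 160, 200, 40 → max 200
Soy regrets: 220, 20, 0, 0, 220 → max 220
Corn regrets: 100, 220, 170, 210, 270 → max 270
Oats regrets: 270, 120, 60, 60, 0 → max 270
Smallest max regret = 200 → Rice.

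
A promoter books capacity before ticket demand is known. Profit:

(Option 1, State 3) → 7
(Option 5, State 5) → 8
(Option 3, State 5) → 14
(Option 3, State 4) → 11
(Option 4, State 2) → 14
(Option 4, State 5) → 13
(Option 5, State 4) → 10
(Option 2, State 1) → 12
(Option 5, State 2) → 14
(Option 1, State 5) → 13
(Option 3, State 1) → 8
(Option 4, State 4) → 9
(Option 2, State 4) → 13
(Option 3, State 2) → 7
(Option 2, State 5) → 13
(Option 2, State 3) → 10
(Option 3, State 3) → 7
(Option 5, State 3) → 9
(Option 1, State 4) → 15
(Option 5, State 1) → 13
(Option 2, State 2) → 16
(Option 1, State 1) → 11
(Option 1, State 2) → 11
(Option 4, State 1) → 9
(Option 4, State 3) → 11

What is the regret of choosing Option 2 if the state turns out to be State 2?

Best payoff under State 2 is 16.
Regret = 16 − 16 = 0.

0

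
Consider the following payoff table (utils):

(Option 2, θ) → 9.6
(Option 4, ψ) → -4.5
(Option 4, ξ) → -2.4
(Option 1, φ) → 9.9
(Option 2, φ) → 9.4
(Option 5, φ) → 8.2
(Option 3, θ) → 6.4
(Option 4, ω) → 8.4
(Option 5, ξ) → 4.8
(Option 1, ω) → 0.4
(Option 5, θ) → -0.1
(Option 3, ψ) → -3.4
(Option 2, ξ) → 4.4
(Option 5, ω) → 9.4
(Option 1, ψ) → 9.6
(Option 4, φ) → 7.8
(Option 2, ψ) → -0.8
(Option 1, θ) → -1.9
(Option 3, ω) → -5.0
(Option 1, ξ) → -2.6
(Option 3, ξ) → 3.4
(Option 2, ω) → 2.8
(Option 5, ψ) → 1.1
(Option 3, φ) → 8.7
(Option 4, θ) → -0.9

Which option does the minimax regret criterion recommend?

Column bests: θ=9.6, φ=9.9, ψ=9.6, ω=9.4, ξ=4.8.
Option 1 regrets: 11.5, 0.0, 0.0, 9.0, 7.4 → max 11.5
Option 2 regrets: 0.0, 0.5, 10.4, 6.6, 0.4 → max 10.4
Option 3 regrets: 3.2, 1.2, 13.0, 14.4, 1.4 → max 14.4
Option 4 regrets: 10.5, 2.1, 14.1, 1.0, 7.2 → max 14.1
Option 5 regrets: 9.7, 1.7, 8.5, 0.0, 0.0 → max 9.7
Smallest max regret = 9.7 → Option 5.

Option 5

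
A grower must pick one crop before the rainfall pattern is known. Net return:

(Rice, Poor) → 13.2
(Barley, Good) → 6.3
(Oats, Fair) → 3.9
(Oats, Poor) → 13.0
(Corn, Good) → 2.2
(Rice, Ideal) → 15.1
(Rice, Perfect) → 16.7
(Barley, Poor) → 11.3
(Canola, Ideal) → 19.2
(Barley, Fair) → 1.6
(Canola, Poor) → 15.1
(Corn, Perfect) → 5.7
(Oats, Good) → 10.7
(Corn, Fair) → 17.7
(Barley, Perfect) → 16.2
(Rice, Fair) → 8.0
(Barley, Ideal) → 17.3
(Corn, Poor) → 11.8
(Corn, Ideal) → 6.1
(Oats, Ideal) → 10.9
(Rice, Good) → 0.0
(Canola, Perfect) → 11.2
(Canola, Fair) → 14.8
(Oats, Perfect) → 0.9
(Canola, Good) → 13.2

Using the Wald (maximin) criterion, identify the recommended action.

Row minima: Rice=0.0, Barley=1.6, Canola=11.2, Corn=2.2, Oats=0.9
Best worst-case = 11.2 → Canola.

Canola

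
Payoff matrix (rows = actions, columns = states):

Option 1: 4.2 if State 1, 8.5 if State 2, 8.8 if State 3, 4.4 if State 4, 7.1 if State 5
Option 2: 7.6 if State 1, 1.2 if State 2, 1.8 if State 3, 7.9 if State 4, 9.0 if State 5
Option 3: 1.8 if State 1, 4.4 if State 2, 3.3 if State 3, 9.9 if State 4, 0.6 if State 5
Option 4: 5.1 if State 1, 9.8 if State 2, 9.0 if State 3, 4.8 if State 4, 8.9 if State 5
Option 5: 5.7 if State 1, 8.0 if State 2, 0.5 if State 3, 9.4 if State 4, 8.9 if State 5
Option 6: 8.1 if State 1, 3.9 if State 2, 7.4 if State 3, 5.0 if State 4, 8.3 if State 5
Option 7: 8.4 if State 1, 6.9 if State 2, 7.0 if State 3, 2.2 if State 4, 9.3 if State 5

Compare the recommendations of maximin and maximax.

Row minima: Option 1=4.2, Option 2=1.2, Option 3=0.6, Option 4=4.8, Option 5=0.5, Option 6=3.9, Option 7=2.2
Best worst-case = 4.8 → Option 4.
Row maxima: Option 1=8.8, Option 2=9.0, Option 3=9.9, Option 4=9.8, Option 5=9.4, Option 6=8.3, Option 7=9.3
Best best-case = 9.9 → Option 3.

maximin → Option 4; maximax → Option 3 (disagree)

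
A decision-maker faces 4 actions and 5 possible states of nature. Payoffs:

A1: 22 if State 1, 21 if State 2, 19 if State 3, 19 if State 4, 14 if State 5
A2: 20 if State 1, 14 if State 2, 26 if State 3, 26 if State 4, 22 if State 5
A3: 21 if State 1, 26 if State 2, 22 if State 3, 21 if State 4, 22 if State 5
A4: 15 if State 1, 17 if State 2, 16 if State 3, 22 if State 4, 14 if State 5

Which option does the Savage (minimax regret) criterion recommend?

A3

Column bests: State 1=22, State 2=26, State 3=26, State 4=26, State 5=22.
A1 regrets: 0, 5, 7, 7, 8 → max 8
A2 regrets: 2, 12, 0, 0, 0 → max 12
A3 regrets: 1, 0, 4, 5, 0 → max 5
A4 regrets: 7, 9, 10, 4, 8 → max 10
Smallest max regret = 5 → A3.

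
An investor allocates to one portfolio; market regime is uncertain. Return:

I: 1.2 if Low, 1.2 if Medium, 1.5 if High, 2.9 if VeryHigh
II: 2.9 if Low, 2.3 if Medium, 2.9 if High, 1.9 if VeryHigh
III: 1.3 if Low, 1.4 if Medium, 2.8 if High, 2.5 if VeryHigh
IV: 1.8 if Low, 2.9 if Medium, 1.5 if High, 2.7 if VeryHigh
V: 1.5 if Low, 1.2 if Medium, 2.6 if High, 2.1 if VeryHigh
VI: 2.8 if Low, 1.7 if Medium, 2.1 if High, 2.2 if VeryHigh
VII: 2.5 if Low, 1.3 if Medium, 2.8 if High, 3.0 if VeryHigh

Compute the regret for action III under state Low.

Best payoff under Low is 2.9.
Regret = 2.9 − 1.3 = 1.6.

1.6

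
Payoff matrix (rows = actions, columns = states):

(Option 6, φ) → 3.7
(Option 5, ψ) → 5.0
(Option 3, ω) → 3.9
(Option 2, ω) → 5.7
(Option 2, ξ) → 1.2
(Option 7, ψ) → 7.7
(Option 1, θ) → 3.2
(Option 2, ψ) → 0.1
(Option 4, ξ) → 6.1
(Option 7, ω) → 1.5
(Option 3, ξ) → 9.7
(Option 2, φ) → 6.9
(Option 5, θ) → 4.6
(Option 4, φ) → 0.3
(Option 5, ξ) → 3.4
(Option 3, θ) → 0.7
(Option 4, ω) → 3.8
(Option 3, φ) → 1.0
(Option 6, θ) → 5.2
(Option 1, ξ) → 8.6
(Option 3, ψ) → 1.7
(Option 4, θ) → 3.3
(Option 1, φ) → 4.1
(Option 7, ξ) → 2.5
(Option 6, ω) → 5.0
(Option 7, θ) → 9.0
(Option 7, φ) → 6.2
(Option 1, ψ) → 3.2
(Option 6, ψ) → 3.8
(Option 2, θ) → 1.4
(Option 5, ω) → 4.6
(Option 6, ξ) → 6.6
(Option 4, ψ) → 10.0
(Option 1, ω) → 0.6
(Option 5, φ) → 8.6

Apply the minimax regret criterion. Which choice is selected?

Option 6

Column bests: θ=9.0, φ=8.6, ψ=10.0, ω=5.7, ξ=9.7.
Option 1 regrets: 5.8, 4.5, 6.8, 5.1, 1.1 → max 6.8
Option 2 regrets: 7.6, 1.7, 9.9, 0.0, 8.5 → max 9.9
Option 3 regrets: 8.3, 7.6, 8.3, 1.8, 0.0 → max 8.3
Option 4 regrets: 5.7, 8.3, 0.0, 1.9, 3.6 → max 8.3
Option 5 regrets: 4.4, 0.0, 5.0, 1.1, 6.3 → max 6.3
Option 6 regrets: 3.8, 4.9, 6.2, 0.7, 3.1 → max 6.2
Option 7 regrets: 0.0, 2.4, 2.3, 4.2, 7.2 → max 7.2
Smallest max regret = 6.2 → Option 6.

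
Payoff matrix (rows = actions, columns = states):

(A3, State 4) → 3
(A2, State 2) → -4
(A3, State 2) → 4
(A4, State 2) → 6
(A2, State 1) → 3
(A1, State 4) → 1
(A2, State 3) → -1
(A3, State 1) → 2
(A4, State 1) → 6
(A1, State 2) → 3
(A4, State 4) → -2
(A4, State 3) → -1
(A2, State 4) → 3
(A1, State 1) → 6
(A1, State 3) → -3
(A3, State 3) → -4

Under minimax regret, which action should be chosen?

Column bests: State 1=6, State 2=6, State 3=-1, State 4=3.
A1 regrets: 0, 3, 2, 2 → max 3
A2 regrets: 3, 10, 0, 0 → max 10
A3 regrets: 4, 2, 3, 0 → max 4
A4 regrets: 0, 0, 0, 5 → max 5
Smallest max regret = 3 → A1.

A1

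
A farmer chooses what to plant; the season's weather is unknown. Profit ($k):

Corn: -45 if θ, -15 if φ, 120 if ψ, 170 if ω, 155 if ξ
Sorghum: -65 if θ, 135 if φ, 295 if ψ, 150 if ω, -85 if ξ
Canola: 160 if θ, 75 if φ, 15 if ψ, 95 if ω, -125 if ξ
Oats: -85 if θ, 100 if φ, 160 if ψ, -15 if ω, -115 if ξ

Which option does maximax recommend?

Sorghum

Row maxima: Corn=170, Sorghum=295, Canola=160, Oats=160
Best best-case = 295 → Sorghum.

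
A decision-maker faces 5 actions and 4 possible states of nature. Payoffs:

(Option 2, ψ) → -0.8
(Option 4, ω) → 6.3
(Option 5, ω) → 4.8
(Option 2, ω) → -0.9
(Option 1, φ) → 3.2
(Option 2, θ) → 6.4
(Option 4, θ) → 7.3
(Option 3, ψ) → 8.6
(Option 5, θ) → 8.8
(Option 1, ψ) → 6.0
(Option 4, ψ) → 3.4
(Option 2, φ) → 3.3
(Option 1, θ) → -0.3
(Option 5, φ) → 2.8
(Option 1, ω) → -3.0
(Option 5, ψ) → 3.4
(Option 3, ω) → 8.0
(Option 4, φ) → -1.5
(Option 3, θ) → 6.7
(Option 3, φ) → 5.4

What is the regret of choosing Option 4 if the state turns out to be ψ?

5.2

Best payoff under ψ is 8.6.
Regret = 8.6 − 3.4 = 5.2.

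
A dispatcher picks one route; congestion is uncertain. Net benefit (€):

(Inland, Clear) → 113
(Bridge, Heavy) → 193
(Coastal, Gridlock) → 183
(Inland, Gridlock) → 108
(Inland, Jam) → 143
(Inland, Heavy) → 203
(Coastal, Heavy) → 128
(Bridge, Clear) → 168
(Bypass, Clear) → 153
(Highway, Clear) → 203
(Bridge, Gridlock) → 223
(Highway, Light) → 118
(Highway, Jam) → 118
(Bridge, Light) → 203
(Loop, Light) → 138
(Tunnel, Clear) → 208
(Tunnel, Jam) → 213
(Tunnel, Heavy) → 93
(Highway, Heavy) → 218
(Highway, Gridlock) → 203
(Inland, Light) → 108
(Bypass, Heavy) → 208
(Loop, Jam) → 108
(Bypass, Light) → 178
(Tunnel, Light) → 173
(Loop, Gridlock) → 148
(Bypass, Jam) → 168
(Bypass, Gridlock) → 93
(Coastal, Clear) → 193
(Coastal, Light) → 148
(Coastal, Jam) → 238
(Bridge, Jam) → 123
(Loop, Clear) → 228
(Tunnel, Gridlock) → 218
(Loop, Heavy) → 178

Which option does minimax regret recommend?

Column bests: Clear=228, Light=203, Heavy=218, Jam=238, Gridlock=223.
Bridge regrets: 60, 0, 25, 115, 0 → max 115
Coastal regrets: 35, 55, 90, 0, 40 → max 90
Highway regrets: 25, 85, 0, 120, 20 → max 120
Tunnel regrets: 20, 30, 125, 25, 5 → max 125
Loop regrets: 0, 65, 40, 130, 75 → max 130
Inland regrets: 115, 95, 15, 95, 115 → max 115
Bypass regrets: 75, 25, 10, 70, 130 → max 130
Smallest max regret = 90 → Coastal.

Coastal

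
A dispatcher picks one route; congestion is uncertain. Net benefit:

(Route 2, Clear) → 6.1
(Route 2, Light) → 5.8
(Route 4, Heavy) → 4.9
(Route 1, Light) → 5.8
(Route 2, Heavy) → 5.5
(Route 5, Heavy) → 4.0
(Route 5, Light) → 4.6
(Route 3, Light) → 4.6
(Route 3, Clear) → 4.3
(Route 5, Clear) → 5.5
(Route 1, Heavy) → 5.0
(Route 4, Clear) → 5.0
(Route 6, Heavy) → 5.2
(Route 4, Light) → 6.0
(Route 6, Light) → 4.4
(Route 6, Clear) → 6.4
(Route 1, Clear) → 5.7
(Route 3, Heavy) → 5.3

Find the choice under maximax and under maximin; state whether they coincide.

Row maxima: Route 1=5.8, Route 2=6.1, Route 3=5.3, Route 4=6.0, Route 5=5.5, Route 6=6.4
Best best-case = 6.4 → Route 6.
Row minima: Route 1=5.0, Route 2=5.5, Route 3=4.3, Route 4=4.9, Route 5=4.0, Route 6=4.4
Best worst-case = 5.5 → Route 2.

maximax → Route 6; maximin → Route 2 (disagree)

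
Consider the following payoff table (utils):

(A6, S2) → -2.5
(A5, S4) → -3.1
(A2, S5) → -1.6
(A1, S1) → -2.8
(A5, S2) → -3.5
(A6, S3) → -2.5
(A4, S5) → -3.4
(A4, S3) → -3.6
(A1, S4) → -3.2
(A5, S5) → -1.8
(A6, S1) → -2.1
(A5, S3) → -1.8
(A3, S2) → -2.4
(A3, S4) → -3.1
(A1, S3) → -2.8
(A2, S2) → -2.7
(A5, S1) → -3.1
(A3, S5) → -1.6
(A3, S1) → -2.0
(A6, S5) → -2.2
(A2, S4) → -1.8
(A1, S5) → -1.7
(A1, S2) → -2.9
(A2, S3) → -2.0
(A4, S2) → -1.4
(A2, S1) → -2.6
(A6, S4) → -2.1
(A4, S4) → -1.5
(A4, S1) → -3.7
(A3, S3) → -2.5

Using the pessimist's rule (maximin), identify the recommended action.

Row minima: A1=-3.2, A2=-2.7, A3=-3.1, A4=-3.7, A5=-3.5, A6=-2.5
Best worst-case = -2.5 → A6.

A6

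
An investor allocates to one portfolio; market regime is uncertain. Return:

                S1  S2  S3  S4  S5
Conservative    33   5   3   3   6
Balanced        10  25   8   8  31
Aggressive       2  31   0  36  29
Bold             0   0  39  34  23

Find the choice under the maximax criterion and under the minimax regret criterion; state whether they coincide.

Row maxima: Conservative=33, Balanced=31, Aggressive=36, Bold=39
Best best-case = 39 → Bold.
Column bests: S1=33, S2=31, S3=39, S4=36, S5=31.
Conservative regrets: 0, 26, 36, 33, 25 → max 36
Balanced regrets: 23, 6, 31, 28, 0 → max 31
Aggressive regrets: 31, 0, 39, 0, 2 → max 39
Bold regrets: 33, 31, 0, 2, 8 → max 33
Smallest max regret = 31 → Balanced.

maximax → Bold; minimax regret → Balanced (disagree)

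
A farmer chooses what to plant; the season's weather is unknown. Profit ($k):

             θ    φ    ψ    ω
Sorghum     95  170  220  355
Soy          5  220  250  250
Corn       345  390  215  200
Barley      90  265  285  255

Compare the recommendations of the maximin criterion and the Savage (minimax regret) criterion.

maximin → Corn; minimax regret → Corn (agree)

Row minima: Sorghum=95, Soy=5, Corn=200, Barley=90
Best worst-case = 200 → Corn.
Column bests: θ=345, φ=390, ψ=285, ω=355.
Sorghum regrets: 250, 220, 65, 0 → max 250
Soy regrets: 340, 170, 35, 105 → max 340
Corn regrets: 0, 0, 70, 155 → max 155
Barley regrets: 255, 125, 0, 100 → max 255
Smallest max regret = 155 → Corn.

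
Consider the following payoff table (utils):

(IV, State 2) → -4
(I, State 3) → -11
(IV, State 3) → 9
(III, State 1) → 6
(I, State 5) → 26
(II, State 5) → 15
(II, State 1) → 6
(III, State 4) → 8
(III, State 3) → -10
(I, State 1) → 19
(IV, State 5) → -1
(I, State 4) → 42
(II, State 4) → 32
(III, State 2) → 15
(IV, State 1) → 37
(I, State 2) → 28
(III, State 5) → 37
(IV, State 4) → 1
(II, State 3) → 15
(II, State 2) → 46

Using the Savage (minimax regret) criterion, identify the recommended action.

I

Column bests: State 1=37, State 2=46, State 3=15, State 4=42, State 5=37.
I regrets: 18, 18, 26, 0, 11 → max 26
II regrets: 31, 0, 0, 10, 22 → max 31
III regrets: 31, 31, 25, 34, 0 → max 34
IV regrets: 0, 50, 6, 41, 38 → max 50
Smallest max regret = 26 → I.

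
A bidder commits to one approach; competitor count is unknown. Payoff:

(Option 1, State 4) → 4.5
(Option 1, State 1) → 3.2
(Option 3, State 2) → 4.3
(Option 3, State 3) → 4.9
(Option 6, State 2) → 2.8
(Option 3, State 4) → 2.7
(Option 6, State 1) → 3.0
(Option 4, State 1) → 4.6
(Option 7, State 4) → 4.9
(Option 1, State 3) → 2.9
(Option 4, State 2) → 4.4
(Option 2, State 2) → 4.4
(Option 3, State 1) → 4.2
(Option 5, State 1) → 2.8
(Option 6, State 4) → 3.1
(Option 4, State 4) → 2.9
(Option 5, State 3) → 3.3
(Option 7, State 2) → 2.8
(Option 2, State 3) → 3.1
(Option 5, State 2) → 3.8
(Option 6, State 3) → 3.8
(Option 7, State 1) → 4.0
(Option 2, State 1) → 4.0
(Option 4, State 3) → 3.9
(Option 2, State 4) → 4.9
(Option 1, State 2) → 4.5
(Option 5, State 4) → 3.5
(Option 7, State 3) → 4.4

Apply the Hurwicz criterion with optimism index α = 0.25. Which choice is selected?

Option 2

Option 1: 0.25·4.5 + 0.75·2.9 = 3.3
Option 2: 0.25·4.9 + 0.75·3.1 = 3.55
Option 3: 0.25·4.9 + 0.75·2.7 = 3.25
Option 4: 0.25·4.6 + 0.75·2.9 = 3.325
Option 5: 0.25·3.8 + 0.75·2.8 = 3.05
Option 6: 0.25·3.8 + 0.75·2.8 = 3.05
Option 7: 0.25·4.9 + 0.75·2.8 = 3.325
Highest Hurwicz score = 3.55 → Option 2.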